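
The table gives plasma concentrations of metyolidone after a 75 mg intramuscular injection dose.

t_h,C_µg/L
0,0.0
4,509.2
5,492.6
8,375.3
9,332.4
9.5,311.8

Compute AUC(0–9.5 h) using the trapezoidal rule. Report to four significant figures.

Trapezoidal AUC_0→9.5:
  [0→4]: (0.0+509.2)/2 × 4 = 1018.4
  [4→5]: (509.2+492.6)/2 × 1 = 500.9
  [5→8]: (492.6+375.3)/2 × 3 = 1301.85
  [8→9]: (375.3+332.4)/2 × 1 = 353.85
  [9→9.5]: (332.4+311.8)/2 × 0.5 = 161.05
  Sum = 3336.05 µg/L·h

AUC = 3336 µg/L·h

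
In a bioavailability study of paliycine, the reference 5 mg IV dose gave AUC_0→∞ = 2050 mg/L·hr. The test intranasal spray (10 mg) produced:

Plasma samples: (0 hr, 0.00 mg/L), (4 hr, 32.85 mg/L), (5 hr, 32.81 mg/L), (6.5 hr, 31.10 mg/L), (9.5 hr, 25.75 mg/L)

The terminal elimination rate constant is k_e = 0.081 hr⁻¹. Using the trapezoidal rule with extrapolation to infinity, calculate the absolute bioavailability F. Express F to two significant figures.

F = 0.13

Trapezoidal AUC_0→9.5 (intranasal spray):
  [0→4]: (0.00+32.85)/2 × 4 = 65.7
  [4→5]: (32.85+32.81)/2 × 1 = 32.83
  [5→6.5]: (32.81+31.10)/2 × 1.5 = 47.9325
  [6.5→9.5]: (31.10+25.75)/2 × 3 = 85.275
  Sum = 231.7375 mg/L·hr
Tail: C_last/k_e = 25.75/0.081 = 317.901
AUC_0→∞ (intranasal spray) = 231.7375 + 317.901 = 549.6385 mg/L·hr
F = (AUC_ev/D_ev)/(AUC_iv/D_iv) = (549.6385/10)/(2050/5) = 54.96385/410 = 0.1341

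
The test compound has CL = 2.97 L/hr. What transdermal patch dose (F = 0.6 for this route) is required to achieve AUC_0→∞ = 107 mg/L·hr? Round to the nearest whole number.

Dose = 530 mg

Dose = CL × AUC_0→∞ / F
     = 2.97 × 107 / 0.6 = 529.65 mg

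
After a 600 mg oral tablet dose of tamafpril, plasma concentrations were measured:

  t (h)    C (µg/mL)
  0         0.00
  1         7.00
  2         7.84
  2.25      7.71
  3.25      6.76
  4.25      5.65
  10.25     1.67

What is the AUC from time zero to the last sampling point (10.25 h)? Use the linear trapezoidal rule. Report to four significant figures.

Trapezoidal AUC_0→10.25:
  [0→1]: (0.00+7.00)/2 × 1 = 3.5
  [1→2]: (7.00+7.84)/2 × 1 = 7.42
  [2→2.25]: (7.84+7.71)/2 × 0.25 = 1.94375
  [2.25→3.25]: (7.71+6.76)/2 × 1 = 7.235
  [3.25→4.25]: (6.76+5.65)/2 × 1 = 6.205
  [4.25→10.25]: (5.65+1.67)/2 × 6 = 21.96
  Sum = 48.26375 µg/mL·h

AUC = 48.26 µg/mL·h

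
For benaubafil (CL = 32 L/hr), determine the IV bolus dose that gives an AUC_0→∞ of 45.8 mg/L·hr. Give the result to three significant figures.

Dose_iv = CL × AUC_0→∞
     = 32 × 45.8 = 1465.6 mg

Dose = 1470 mg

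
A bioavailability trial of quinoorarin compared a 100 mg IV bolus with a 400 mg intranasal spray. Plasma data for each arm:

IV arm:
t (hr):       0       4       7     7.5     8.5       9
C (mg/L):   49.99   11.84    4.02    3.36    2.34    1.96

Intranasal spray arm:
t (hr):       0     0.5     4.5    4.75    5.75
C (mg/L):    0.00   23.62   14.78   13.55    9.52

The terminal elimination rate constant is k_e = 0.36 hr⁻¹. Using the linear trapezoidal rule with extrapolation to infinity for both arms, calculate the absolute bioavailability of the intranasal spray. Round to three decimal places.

Trapezoidal AUC_0→9 (IV):
  [0→4]: (49.99+11.84)/2 × 4 = 123.66
  [4→7]: (11.84+4.02)/2 × 3 = 23.79
  [7→7.5]: (4.02+3.36)/2 × 0.5 = 1.845
  [7.5→8.5]: (3.36+2.34)/2 × 1 = 2.85
  [8.5→9]: (2.34+1.96)/2 × 0.5 = 1.075
  Sum = 153.22 mg/L·hr
IV tail: 1.96/0.36 = 5.444; AUC_iv,0→∞ = 153.22 + 5.444 = 158.664 mg/L·hr
Trapezoidal AUC_0→5.75 (intranasal spray):
  [0→0.5]: (0.00+23.62)/2 × 0.5 = 5.905
  [0.5→4.5]: (23.62+14.78)/2 × 4 = 76.8
  [4.5→4.75]: (14.78+13.55)/2 × 0.25 = 3.54125
  [4.75→5.75]: (13.55+9.52)/2 × 1 = 11.535
  Sum = 97.78125 mg/L·hr
intranasal spray tail: 9.52/0.36 = 26.444; AUC_ev,0→∞ = 97.78125 + 26.444 = 124.22525 mg/L·hr
F = (AUC_ev/D_ev)/(AUC_iv/D_iv) = (124.22525/400)/(158.664/100) = 0.310563/1.58664 = 0.1957

F = 0.196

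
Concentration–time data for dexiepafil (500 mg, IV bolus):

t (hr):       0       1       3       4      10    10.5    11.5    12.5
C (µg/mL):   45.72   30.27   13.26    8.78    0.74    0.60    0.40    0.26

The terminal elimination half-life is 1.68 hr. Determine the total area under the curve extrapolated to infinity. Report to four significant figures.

AUC = 122.9 µg/mL·hr

Trapezoidal AUC_0→12.5:
  [0→1]: (45.72+30.27)/2 × 1 = 37.995
  [1→3]: (30.27+13.26)/2 × 2 = 43.53
  [3→4]: (13.26+8.78)/2 × 1 = 11.02
  [4→10]: (8.78+0.74)/2 × 6 = 28.56
  [10→10.5]: (0.74+0.60)/2 × 0.5 = 0.335
  [10.5→11.5]: (0.60+0.40)/2 × 1 = 0.5
  [11.5→12.5]: (0.40+0.26)/2 × 1 = 0.33
  Sum = 122.27 µg/mL·hr
k_e = ln2 / t½ = 0.693147 / 1.68 = 0.4126 hr^-1
Extrapolated tail: C_last / k_e = 0.26 / 0.4126 = 0.630
AUC_0→∞ = 122.27 + 0.630 = 122.9 µg/mL·hr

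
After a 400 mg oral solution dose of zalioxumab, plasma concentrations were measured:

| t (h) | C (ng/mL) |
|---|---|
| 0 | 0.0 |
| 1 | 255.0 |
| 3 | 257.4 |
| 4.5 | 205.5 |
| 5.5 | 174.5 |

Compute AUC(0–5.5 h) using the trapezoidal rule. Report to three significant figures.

Trapezoidal AUC_0→5.5:
  [0→1]: (0.0+255.0)/2 × 1 = 127.5
  [1→3]: (255.0+257.4)/2 × 2 = 512.4
  [3→4.5]: (257.4+205.5)/2 × 1.5 = 347.175
  [4.5→5.5]: (205.5+174.5)/2 × 1 = 190.0
  Sum = 1177.075 ng/mL·h

AUC = 1180 ng/mL·h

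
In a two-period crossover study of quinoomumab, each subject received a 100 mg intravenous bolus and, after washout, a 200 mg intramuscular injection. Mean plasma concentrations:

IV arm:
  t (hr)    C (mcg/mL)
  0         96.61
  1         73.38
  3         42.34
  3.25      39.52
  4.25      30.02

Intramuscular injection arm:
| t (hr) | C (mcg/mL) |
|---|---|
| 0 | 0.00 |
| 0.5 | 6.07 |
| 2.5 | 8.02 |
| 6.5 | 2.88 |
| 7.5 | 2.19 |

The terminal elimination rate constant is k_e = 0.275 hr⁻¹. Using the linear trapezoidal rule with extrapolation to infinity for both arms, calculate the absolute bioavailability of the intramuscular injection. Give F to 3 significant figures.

Trapezoidal AUC_0→4.25 (IV):
  [0→1]: (96.61+73.38)/2 × 1 = 84.995
  [1→3]: (73.38+42.34)/2 × 2 = 115.72
  [3→3.25]: (42.34+39.52)/2 × 0.25 = 10.2325
  [3.25→4.25]: (39.52+30.02)/2 × 1 = 34.77
  Sum = 245.7175 mcg/mL·hr
IV tail: 30.02/0.275 = 109.164; AUC_iv,0→∞ = 245.7175 + 109.164 = 354.8815 mcg/mL·hr
Trapezoidal AUC_0→7.5 (intramuscular injection):
  [0→0.5]: (0.00+6.07)/2 × 0.5 = 1.5175
  [0.5→2.5]: (6.07+8.02)/2 × 2 = 14.09
  [2.5→6.5]: (8.02+2.88)/2 × 4 = 21.8
  [6.5→7.5]: (2.88+2.19)/2 × 1 = 2.535
  Sum = 39.9425 mcg/mL·hr
intramuscular injection tail: 2.19/0.275 = 7.964; AUC_ev,0→∞ = 39.9425 + 7.964 = 47.9065 mcg/mL·hr
F = (AUC_ev/D_ev)/(AUC_iv/D_iv) = (47.9065/200)/(354.8815/100) = 0.2395325/3.548815 = 0.0675

F = 0.0675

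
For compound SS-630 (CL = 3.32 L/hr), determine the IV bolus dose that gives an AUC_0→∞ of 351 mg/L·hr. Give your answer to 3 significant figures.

Dose = 1170 mg

Dose_iv = CL × AUC_0→∞
     = 3.32 × 351 = 1165.32 mg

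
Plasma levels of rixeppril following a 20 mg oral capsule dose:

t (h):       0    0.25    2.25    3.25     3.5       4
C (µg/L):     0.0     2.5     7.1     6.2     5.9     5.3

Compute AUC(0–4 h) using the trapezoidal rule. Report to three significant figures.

AUC = 20.9 µg/L·h

Trapezoidal AUC_0→4:
  [0→0.25]: (0.0+2.5)/2 × 0.25 = 0.3125
  [0.25→2.25]: (2.5+7.1)/2 × 2 = 9.6
  [2.25→3.25]: (7.1+6.2)/2 × 1 = 6.65
  [3.25→3.5]: (6.2+5.9)/2 × 0.25 = 1.5125
  [3.5→4]: (5.9+5.3)/2 × 0.5 = 2.8
  Sum = 20.875 µg/L·h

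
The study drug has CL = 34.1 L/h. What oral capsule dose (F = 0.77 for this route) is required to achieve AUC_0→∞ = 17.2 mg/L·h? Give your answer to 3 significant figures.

Dose = CL × AUC_0→∞ / F
     = 34.1 × 17.2 / 0.77 = 761.714 mg

Dose = 762 mg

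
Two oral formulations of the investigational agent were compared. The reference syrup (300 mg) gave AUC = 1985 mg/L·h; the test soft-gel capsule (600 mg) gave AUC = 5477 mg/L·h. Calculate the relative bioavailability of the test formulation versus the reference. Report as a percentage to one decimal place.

F_rel = 138.0%

F_rel = (AUC_test/D_test) / (AUC_ref/D_ref)
      = (5477/600) / (1985/300)
      = 9.12833 / 6.61667 = 1.3796 = 137.96%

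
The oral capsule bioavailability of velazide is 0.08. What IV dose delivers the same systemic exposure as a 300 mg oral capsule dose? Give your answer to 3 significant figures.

Systemic exposure from an extravascular dose = F × D_ev, so the equivalent IV dose is F × D_ev.
D_iv = F × D_ev = 0.08 × 300 = 24 mg

D_iv = 24.0 mg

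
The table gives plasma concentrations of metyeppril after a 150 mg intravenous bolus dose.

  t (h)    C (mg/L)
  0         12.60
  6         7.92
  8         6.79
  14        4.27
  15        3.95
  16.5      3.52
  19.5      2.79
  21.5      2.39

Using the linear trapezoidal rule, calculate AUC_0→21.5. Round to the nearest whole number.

Trapezoidal AUC_0→21.5:
  [0→6]: (12.60+7.92)/2 × 6 = 61.56
  [6→8]: (7.92+6.79)/2 × 2 = 14.71
  [8→14]: (6.79+4.27)/2 × 6 = 33.18
  [14→15]: (4.27+3.95)/2 × 1 = 4.11
  [15→16.5]: (3.95+3.52)/2 × 1.5 = 5.6025
  [16.5→19.5]: (3.52+2.79)/2 × 3 = 9.465
  [19.5→21.5]: (2.79+2.39)/2 × 2 = 5.18
  Sum = 133.8075 mg/L·h

AUC = 134 mg/L·h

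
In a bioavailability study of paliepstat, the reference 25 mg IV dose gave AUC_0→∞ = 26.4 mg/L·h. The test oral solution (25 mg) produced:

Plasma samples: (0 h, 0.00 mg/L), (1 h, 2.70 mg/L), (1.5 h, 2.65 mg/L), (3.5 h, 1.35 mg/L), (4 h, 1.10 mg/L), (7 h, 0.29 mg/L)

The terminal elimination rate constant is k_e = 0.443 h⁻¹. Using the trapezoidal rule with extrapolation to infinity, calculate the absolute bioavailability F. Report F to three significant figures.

Trapezoidal AUC_0→7 (oral solution):
  [0→1]: (0.00+2.70)/2 × 1 = 1.35
  [1→1.5]: (2.70+2.65)/2 × 0.5 = 1.3375
  [1.5→3.5]: (2.65+1.35)/2 × 2 = 4.0
  [3.5→4]: (1.35+1.10)/2 × 0.5 = 0.6125
  [4→7]: (1.10+0.29)/2 × 3 = 2.085
  Sum = 9.385 mg/L·h
Tail: C_last/k_e = 0.29/0.443 = 0.655
AUC_0→∞ (oral solution) = 9.385 + 0.655 = 10.04 mg/L·h
F = (AUC_ev/D_ev)/(AUC_iv/D_iv) = (10.04/25)/(26.4/25) = 0.4016/1.056 = 0.3803

F = 0.380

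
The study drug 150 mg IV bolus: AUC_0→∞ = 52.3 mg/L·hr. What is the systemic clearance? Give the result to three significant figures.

CL = Dose_iv / AUC_0→∞
   = 150 / 52.3 = 2.86807 L/hr

CL = 2.87 L/hr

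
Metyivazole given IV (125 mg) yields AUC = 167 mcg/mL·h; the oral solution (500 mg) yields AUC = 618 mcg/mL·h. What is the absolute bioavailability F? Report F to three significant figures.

F = 0.925

F = (AUC_ev / D_ev) / (AUC_iv / D_iv)
  = (618/500) / (167/125)
  = 1.236 / 1.336 = 0.9251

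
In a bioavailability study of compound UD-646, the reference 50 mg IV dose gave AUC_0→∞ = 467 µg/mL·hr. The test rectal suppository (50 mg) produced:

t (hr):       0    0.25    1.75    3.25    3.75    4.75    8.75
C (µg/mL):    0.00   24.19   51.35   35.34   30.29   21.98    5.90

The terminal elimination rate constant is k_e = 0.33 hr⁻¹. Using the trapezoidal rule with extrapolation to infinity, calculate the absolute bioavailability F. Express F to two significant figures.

F = 0.52

Trapezoidal AUC_0→8.75 (rectal suppository):
  [0→0.25]: (0.00+24.19)/2 × 0.25 = 3.02375
  [0.25→1.75]: (24.19+51.35)/2 × 1.5 = 56.655
  [1.75→3.25]: (51.35+35.34)/2 × 1.5 = 65.0175
  [3.25→3.75]: (35.34+30.29)/2 × 0.5 = 16.4075
  [3.75→4.75]: (30.29+21.98)/2 × 1 = 26.135
  [4.75→8.75]: (21.98+5.90)/2 × 4 = 55.76
  Sum = 222.99875 µg/mL·hr
Tail: C_last/k_e = 5.90/0.33 = 17.879
AUC_0→∞ (rectal suppository) = 222.99875 + 17.879 = 240.87775 µg/mL·hr
F = (AUC_ev/D_ev)/(AUC_iv/D_iv) = (240.87775/50)/(467/50) = 4.817555/9.34 = 0.5158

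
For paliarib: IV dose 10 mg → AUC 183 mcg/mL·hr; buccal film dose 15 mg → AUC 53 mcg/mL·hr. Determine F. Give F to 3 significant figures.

F = 0.193

F = (AUC_ev / D_ev) / (AUC_iv / D_iv)
  = (53/15) / (183/10)
  = 3.53333 / 18.3 = 0.1931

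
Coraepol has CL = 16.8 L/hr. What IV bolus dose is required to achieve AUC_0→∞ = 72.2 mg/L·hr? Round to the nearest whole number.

Dose_iv = CL × AUC_0→∞
     = 16.8 × 72.2 = 1212.96 mg

Dose = 1213 mg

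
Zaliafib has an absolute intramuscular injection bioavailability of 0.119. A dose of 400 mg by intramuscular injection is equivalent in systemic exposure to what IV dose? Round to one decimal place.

D_iv = 47.6 mg

Systemic exposure from an extravascular dose = F × D_ev, so the equivalent IV dose is F × D_ev.
D_iv = F × D_ev = 0.119 × 400 = 47.6 mg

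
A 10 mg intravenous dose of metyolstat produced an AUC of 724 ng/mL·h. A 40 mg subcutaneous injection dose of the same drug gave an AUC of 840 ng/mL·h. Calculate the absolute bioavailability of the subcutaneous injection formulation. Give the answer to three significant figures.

F = (AUC_ev / D_ev) / (AUC_iv / D_iv)
  = (840/40) / (724/10)
  = 21 / 72.4 = 0.2901

F = 0.290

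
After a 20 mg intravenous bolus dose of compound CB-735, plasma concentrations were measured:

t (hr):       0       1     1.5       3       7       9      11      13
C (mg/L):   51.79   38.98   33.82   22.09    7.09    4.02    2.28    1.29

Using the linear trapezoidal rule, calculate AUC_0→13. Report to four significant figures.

AUC = 184.9 mg/L·hr

Trapezoidal AUC_0→13:
  [0→1]: (51.79+38.98)/2 × 1 = 45.385
  [1→1.5]: (38.98+33.82)/2 × 0.5 = 18.2
  [1.5→3]: (33.82+22.09)/2 × 1.5 = 41.9325
  [3→7]: (22.09+7.09)/2 × 4 = 58.36
  [7→9]: (7.09+4.02)/2 × 2 = 11.11
  [9→11]: (4.02+2.28)/2 × 2 = 6.3
  [11→13]: (2.28+1.29)/2 × 2 = 3.57
  Sum = 184.8575 mg/L·hr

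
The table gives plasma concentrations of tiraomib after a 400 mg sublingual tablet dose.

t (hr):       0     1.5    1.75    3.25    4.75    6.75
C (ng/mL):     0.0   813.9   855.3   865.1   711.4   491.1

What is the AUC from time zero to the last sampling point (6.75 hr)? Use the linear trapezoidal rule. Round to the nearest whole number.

AUC = 4494 ng/mL·hr

Trapezoidal AUC_0→6.75:
  [0→1.5]: (0.0+813.9)/2 × 1.5 = 610.425
  [1.5→1.75]: (813.9+855.3)/2 × 0.25 = 208.65
  [1.75→3.25]: (855.3+865.1)/2 × 1.5 = 1290.3
  [3.25→4.75]: (865.1+711.4)/2 × 1.5 = 1182.375
  [4.75→6.75]: (711.4+491.1)/2 × 2 = 1202.5
  Sum = 4494.25 ng/mL·hr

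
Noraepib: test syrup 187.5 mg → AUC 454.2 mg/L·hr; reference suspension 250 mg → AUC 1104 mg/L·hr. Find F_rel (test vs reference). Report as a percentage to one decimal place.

F_rel = 54.9%

F_rel = (AUC_test/D_test) / (AUC_ref/D_ref)
      = (454.2/187.5) / (1104/250)
      = 2.4224 / 4.416 = 0.5486 = 54.86%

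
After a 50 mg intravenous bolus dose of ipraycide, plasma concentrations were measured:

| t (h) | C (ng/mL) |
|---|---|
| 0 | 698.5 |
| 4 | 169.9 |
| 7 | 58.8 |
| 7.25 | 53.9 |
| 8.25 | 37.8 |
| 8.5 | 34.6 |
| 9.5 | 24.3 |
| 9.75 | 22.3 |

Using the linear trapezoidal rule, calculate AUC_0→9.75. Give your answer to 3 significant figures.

Trapezoidal AUC_0→9.75:
  [0→4]: (698.5+169.9)/2 × 4 = 1736.8
  [4→7]: (169.9+58.8)/2 × 3 = 343.05
  [7→7.25]: (58.8+53.9)/2 × 0.25 = 14.0875
  [7.25→8.25]: (53.9+37.8)/2 × 1 = 45.85
  [8.25→8.5]: (37.8+34.6)/2 × 0.25 = 9.05
  [8.5→9.5]: (34.6+24.3)/2 × 1 = 29.45
  [9.5→9.75]: (24.3+22.3)/2 × 0.25 = 5.825
  Sum = 2184.1125 ng/mL·h

AUC = 2180 ng/mL·h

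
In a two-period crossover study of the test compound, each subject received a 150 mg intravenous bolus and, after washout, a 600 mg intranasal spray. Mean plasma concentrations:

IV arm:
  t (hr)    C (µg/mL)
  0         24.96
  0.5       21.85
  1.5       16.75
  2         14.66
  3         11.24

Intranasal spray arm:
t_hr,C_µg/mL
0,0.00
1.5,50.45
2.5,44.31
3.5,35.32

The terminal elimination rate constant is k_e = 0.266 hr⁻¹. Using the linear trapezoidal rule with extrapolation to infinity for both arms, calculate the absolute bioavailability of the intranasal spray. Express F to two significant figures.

F = 0.69

Trapezoidal AUC_0→3 (IV):
  [0→0.5]: (24.96+21.85)/2 × 0.5 = 11.7025
  [0.5→1.5]: (21.85+16.75)/2 × 1 = 19.3
  [1.5→2]: (16.75+14.66)/2 × 0.5 = 7.8525
  [2→3]: (14.66+11.24)/2 × 1 = 12.95
  Sum = 51.805 µg/mL·hr
IV tail: 11.24/0.266 = 42.256; AUC_iv,0→∞ = 51.805 + 42.256 = 94.061 µg/mL·hr
Trapezoidal AUC_0→3.5 (intranasal spray):
  [0→1.5]: (0.00+50.45)/2 × 1.5 = 37.8375
  [1.5→2.5]: (50.45+44.31)/2 × 1 = 47.38
  [2.5→3.5]: (44.31+35.32)/2 × 1 = 39.815
  Sum = 125.0325 µg/mL·hr
intranasal spray tail: 35.32/0.266 = 132.782; AUC_ev,0→∞ = 125.0325 + 132.782 = 257.8145 µg/mL·hr
F = (AUC_ev/D_ev)/(AUC_iv/D_iv) = (257.8145/600)/(94.061/150) = 0.429691/0.627073 = 0.6852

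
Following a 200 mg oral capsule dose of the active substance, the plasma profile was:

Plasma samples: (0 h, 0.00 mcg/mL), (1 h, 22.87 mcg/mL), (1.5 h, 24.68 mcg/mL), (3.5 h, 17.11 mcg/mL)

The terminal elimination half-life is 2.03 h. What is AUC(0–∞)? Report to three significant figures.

AUC = 115 mcg/mL·h

Trapezoidal AUC_0→3.5:
  [0→1]: (0.00+22.87)/2 × 1 = 11.435
  [1→1.5]: (22.87+24.68)/2 × 0.5 = 11.8875
  [1.5→3.5]: (24.68+17.11)/2 × 2 = 41.79
  Sum = 65.1125 mcg/mL·h
k_e = ln2 / t½ = 0.693147 / 2.03 = 0.3415 h^-1
Extrapolated tail: C_last / k_e = 17.11 / 0.3415 = 50.102
AUC_0→∞ = 65.1125 + 50.102 = 115.2145 mcg/mL·h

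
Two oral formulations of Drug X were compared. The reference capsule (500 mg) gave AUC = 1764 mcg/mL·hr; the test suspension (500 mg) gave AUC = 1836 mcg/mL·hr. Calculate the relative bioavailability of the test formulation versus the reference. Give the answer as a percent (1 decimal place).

F_rel = (AUC_test/D_test) / (AUC_ref/D_ref)
      = (1836/500) / (1764/500)
      = 3.672 / 3.528 = 1.0408 = 104.08%

F_rel = 104.1%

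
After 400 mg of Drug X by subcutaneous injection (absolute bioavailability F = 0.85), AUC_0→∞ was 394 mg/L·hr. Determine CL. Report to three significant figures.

CL = 0.863 L/hr

CL = F × Dose / AUC_0→∞
   = 0.85 × 400 / 394 = 0.862944 L/hr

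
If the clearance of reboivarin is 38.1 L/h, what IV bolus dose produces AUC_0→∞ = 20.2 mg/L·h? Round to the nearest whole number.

Dose = 770 mg

Dose_iv = CL × AUC_0→∞
     = 38.1 × 20.2 = 769.62 mg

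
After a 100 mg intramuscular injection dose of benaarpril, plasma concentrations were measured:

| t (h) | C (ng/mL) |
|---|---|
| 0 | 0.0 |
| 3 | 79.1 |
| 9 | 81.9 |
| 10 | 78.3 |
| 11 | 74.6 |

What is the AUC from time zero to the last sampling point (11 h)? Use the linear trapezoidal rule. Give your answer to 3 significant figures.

AUC = 758 ng/mL·h

Trapezoidal AUC_0→11:
  [0→3]: (0.0+79.1)/2 × 3 = 118.65
  [3→9]: (79.1+81.9)/2 × 6 = 483.0
  [9→10]: (81.9+78.3)/2 × 1 = 80.1
  [10→11]: (78.3+74.6)/2 × 1 = 76.45
  Sum = 758.2 ng/mL·h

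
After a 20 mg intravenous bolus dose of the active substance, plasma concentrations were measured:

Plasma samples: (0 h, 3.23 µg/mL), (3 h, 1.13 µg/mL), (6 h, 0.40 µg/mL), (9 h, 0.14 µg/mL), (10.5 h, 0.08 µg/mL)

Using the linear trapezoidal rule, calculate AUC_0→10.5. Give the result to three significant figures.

AUC = 9.81 µg/mL·h

Trapezoidal AUC_0→10.5:
  [0→3]: (3.23+1.13)/2 × 3 = 6.54
  [3→6]: (1.13+0.40)/2 × 3 = 2.295
  [6→9]: (0.40+0.14)/2 × 3 = 0.81
  [9→10.5]: (0.14+0.08)/2 × 1.5 = 0.165
  Sum = 9.81 µg/mL·h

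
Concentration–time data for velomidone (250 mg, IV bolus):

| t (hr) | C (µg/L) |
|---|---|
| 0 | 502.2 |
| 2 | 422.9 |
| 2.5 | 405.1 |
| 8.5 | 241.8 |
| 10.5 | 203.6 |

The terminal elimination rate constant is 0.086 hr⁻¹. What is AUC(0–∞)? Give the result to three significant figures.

AUC = 5890 µg/L·hr

Trapezoidal AUC_0→10.5:
  [0→2]: (502.2+422.9)/2 × 2 = 925.1
  [2→2.5]: (422.9+405.1)/2 × 0.5 = 207.0
  [2.5→8.5]: (405.1+241.8)/2 × 6 = 1940.7
  [8.5→10.5]: (241.8+203.6)/2 × 2 = 445.4
  Sum = 3518.2 µg/L·hr
Extrapolated tail: C_last / k_e = 203.6 / 0.086 = 2367.442
AUC_0→∞ = 3518.2 + 2367.442 = 5885.642 µg/L·hr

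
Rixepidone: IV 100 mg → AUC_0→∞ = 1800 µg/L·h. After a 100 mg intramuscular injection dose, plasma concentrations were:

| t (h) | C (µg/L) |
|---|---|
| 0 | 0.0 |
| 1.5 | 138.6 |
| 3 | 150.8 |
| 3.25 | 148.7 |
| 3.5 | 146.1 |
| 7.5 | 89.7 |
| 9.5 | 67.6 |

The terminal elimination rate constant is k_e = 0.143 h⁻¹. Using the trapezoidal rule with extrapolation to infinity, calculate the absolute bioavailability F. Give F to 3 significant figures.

Trapezoidal AUC_0→9.5 (intramuscular injection):
  [0→1.5]: (0.0+138.6)/2 × 1.5 = 103.95
  [1.5→3]: (138.6+150.8)/2 × 1.5 = 217.05
  [3→3.25]: (150.8+148.7)/2 × 0.25 = 37.4375
  [3.25→3.5]: (148.7+146.1)/2 × 0.25 = 36.85
  [3.5→7.5]: (146.1+89.7)/2 × 4 = 471.6
  [7.5→9.5]: (89.7+67.6)/2 × 2 = 157.3
  Sum = 1024.1875 µg/L·h
Tail: C_last/k_e = 67.6/0.143 = 472.727
AUC_0→∞ (intramuscular injection) = 1024.1875 + 472.727 = 1496.9145 µg/L·h
F = (AUC_ev/D_ev)/(AUC_iv/D_iv) = (1496.9145/100)/(1800/100) = 14.969145/18 = 0.8316

F = 0.832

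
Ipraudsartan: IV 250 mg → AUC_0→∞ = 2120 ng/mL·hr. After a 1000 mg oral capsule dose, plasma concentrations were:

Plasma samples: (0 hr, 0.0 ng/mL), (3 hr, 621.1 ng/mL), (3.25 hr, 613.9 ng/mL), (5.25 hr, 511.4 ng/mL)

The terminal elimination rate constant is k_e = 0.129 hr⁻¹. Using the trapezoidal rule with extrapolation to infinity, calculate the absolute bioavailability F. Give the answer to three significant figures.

F = 0.728

Trapezoidal AUC_0→5.25 (oral capsule):
  [0→3]: (0.0+621.1)/2 × 3 = 931.65
  [3→3.25]: (621.1+613.9)/2 × 0.25 = 154.375
  [3.25→5.25]: (613.9+511.4)/2 × 2 = 1125.3
  Sum = 2211.325 ng/mL·hr
Tail: C_last/k_e = 511.4/0.129 = 3964.341
AUC_0→∞ (oral capsule) = 2211.325 + 3964.341 = 6175.666 ng/mL·hr
F = (AUC_ev/D_ev)/(AUC_iv/D_iv) = (6175.666/1000)/(2120/250) = 6.175666/8.48 = 0.7283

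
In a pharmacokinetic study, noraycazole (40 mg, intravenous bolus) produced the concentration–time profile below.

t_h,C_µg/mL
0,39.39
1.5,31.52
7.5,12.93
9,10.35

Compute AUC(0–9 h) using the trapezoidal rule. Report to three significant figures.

Trapezoidal AUC_0→9:
  [0→1.5]: (39.39+31.52)/2 × 1.5 = 53.1825
  [1.5→7.5]: (31.52+12.93)/2 × 6 = 133.35
  [7.5→9]: (12.93+10.35)/2 × 1.5 = 17.46
  Sum = 203.9925 µg/mL·h

AUC = 204 µg/mL·h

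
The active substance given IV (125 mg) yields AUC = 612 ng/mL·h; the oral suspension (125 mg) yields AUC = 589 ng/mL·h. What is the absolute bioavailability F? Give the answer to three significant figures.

F = 0.962

F = (AUC_ev / D_ev) / (AUC_iv / D_iv)
  = (589/125) / (612/125)
  = 4.712 / 4.896 = 0.9624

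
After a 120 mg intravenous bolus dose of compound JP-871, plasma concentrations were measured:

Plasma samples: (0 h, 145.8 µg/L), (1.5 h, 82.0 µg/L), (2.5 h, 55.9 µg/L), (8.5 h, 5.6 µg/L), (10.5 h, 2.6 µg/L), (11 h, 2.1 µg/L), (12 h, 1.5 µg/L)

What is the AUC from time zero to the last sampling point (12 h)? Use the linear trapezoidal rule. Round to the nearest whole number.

Trapezoidal AUC_0→12:
  [0→1.5]: (145.8+82.0)/2 × 1.5 = 170.85
  [1.5→2.5]: (82.0+55.9)/2 × 1 = 68.95
  [2.5→8.5]: (55.9+5.6)/2 × 6 = 184.5
  [8.5→10.5]: (5.6+2.6)/2 × 2 = 8.2
  [10.5→11]: (2.6+2.1)/2 × 0.5 = 1.175
  [11→12]: (2.1+1.5)/2 × 1 = 1.8
  Sum = 435.475 µg/L·h

AUC = 435 µg/L·h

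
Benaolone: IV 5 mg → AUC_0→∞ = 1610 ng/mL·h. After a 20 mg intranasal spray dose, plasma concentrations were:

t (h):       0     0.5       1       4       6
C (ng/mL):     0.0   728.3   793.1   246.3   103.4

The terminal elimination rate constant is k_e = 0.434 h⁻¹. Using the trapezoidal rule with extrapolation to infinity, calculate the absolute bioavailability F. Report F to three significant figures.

F = 0.421

Trapezoidal AUC_0→6 (intranasal spray):
  [0→0.5]: (0.0+728.3)/2 × 0.5 = 182.075
  [0.5→1]: (728.3+793.1)/2 × 0.5 = 380.35
  [1→4]: (793.1+246.3)/2 × 3 = 1559.1
  [4→6]: (246.3+103.4)/2 × 2 = 349.7
  Sum = 2471.225 ng/mL·h
Tail: C_last/k_e = 103.4/0.434 = 238.249
AUC_0→∞ (intranasal spray) = 2471.225 + 238.249 = 2709.474 ng/mL·h
F = (AUC_ev/D_ev)/(AUC_iv/D_iv) = (2709.474/20)/(1610/5) = 135.4737/322 = 0.4207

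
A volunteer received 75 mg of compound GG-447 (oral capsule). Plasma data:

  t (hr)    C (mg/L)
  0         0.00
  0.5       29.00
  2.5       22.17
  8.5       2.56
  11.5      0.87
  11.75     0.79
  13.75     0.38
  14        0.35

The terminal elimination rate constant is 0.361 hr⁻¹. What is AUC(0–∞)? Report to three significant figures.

Trapezoidal AUC_0→14:
  [0→0.5]: (0.00+29.00)/2 × 0.5 = 7.25
  [0.5→2.5]: (29.00+22.17)/2 × 2 = 51.17
  [2.5→8.5]: (22.17+2.56)/2 × 6 = 74.19
  [8.5→11.5]: (2.56+0.87)/2 × 3 = 5.145
  [11.5→11.75]: (0.87+0.79)/2 × 0.25 = 0.2075
  [11.75→13.75]: (0.79+0.38)/2 × 2 = 1.17
  [13.75→14]: (0.38+0.35)/2 × 0.25 = 0.09125
  Sum = 139.22375 mg/L·hr
Extrapolated tail: C_last / k_e = 0.35 / 0.361 = 0.970
AUC_0→∞ = 139.22375 + 0.970 = 140.19375 mg/L·hr

AUC = 140 mg/L·hr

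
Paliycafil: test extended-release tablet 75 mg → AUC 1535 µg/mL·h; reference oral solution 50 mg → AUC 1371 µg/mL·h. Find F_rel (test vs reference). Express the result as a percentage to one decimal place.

F_rel = (AUC_test/D_test) / (AUC_ref/D_ref)
      = (1535/75) / (1371/50)
      = 20.4667 / 27.42 = 0.7464 = 74.64%

F_rel = 74.6%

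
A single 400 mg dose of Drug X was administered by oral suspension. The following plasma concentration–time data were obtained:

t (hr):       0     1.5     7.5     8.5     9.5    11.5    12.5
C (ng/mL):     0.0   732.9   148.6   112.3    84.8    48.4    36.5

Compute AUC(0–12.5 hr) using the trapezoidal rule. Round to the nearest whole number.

Trapezoidal AUC_0→12.5:
  [0→1.5]: (0.0+732.9)/2 × 1.5 = 549.675
  [1.5→7.5]: (732.9+148.6)/2 × 6 = 2644.5
  [7.5→8.5]: (148.6+112.3)/2 × 1 = 130.45
  [8.5→9.5]: (112.3+84.8)/2 × 1 = 98.55
  [9.5→11.5]: (84.8+48.4)/2 × 2 = 133.2
  [11.5→12.5]: (48.4+36.5)/2 × 1 = 42.45
  Sum = 3598.825 ng/mL·hr

AUC = 3599 ng/mL·hr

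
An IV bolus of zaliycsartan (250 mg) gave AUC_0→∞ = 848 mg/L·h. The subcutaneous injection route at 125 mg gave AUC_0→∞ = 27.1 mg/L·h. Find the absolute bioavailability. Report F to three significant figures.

F = (AUC_ev / D_ev) / (AUC_iv / D_iv)
  = (27.1/125) / (848/250)
  = 0.2168 / 3.392 = 0.0639

F = 0.0639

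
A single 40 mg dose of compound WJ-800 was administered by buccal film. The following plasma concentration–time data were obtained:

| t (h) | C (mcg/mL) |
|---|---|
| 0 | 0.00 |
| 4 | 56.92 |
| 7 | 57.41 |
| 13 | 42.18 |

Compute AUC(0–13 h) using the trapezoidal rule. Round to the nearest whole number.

Trapezoidal AUC_0→13:
  [0→4]: (0.00+56.92)/2 × 4 = 113.84
  [4→7]: (56.92+57.41)/2 × 3 = 171.495
  [7→13]: (57.41+42.18)/2 × 6 = 298.77
  Sum = 584.105 mcg/mL·h

AUC = 584 mcg/mL·h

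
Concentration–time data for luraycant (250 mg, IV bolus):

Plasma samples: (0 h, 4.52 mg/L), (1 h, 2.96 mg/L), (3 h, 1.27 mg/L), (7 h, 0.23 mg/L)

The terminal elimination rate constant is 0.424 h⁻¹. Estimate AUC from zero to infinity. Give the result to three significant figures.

Trapezoidal AUC_0→7:
  [0→1]: (4.52+2.96)/2 × 1 = 3.74
  [1→3]: (2.96+1.27)/2 × 2 = 4.23
  [3→7]: (1.27+0.23)/2 × 4 = 3.0
  Sum = 10.97 mg/L·h
Extrapolated tail: C_last / k_e = 0.23 / 0.424 = 0.542
AUC_0→∞ = 10.97 + 0.542 = 11.512 mg/L·h

AUC = 11.5 mg/L·h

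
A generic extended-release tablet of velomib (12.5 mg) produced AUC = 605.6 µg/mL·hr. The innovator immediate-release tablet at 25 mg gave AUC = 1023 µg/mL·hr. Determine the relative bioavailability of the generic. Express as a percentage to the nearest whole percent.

F_rel = 118%

F_rel = (AUC_test/D_test) / (AUC_ref/D_ref)
      = (605.6/12.5) / (1023/25)
      = 48.448 / 40.92 = 1.1840 = 118.40%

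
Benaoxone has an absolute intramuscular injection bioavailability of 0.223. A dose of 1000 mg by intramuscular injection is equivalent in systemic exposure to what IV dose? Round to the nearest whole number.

Systemic exposure from an extravascular dose = F × D_ev, so the equivalent IV dose is F × D_ev.
D_iv = F × D_ev = 0.223 × 1000 = 223 mg

D_iv = 223 mg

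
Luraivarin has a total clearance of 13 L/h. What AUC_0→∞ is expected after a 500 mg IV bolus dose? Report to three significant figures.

AUC_0→∞ = Dose_iv / CL
        = 500 / 13 = 38.4615 mg/L·h

AUC = 38.5 mg/L·h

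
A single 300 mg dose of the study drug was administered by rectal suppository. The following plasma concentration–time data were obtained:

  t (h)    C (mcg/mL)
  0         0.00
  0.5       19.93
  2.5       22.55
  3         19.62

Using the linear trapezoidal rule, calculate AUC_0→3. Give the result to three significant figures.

AUC = 58.0 mcg/mL·h

Trapezoidal AUC_0→3:
  [0→0.5]: (0.00+19.93)/2 × 0.5 = 4.9825
  [0.5→2.5]: (19.93+22.55)/2 × 2 = 42.48
  [2.5→3]: (22.55+19.62)/2 × 0.5 = 10.5425
  Sum = 58.005 mcg/mL·h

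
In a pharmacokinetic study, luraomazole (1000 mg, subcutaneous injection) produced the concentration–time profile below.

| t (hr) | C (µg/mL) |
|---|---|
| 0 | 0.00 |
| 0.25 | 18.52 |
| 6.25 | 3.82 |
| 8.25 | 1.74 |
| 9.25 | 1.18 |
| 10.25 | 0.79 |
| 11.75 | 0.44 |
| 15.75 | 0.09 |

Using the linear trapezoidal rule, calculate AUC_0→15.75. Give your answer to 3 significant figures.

AUC = 79.3 µg/mL·hr

Trapezoidal AUC_0→15.75:
  [0→0.25]: (0.00+18.52)/2 × 0.25 = 2.315
  [0.25→6.25]: (18.52+3.82)/2 × 6 = 67.02
  [6.25→8.25]: (3.82+1.74)/2 × 2 = 5.56
  [8.25→9.25]: (1.74+1.18)/2 × 1 = 1.46
  [9.25→10.25]: (1.18+0.79)/2 × 1 = 0.985
  [10.25→11.75]: (0.79+0.44)/2 × 1.5 = 0.9225
  [11.75→15.75]: (0.44+0.09)/2 × 4 = 1.06
  Sum = 79.3225 µg/mL·hr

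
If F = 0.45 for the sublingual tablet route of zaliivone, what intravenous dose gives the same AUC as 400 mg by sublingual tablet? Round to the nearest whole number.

Systemic exposure from an extravascular dose = F × D_ev, so the equivalent IV dose is F × D_ev.
D_iv = F × D_ev = 0.45 × 400 = 180 mg

D_iv = 180 mg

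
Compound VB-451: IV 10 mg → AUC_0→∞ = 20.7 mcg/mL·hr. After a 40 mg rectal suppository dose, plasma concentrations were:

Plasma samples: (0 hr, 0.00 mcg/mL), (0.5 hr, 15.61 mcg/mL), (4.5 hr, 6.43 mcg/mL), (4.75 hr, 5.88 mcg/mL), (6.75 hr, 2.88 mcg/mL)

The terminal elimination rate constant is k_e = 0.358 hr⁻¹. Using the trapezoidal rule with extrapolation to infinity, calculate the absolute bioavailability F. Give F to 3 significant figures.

Trapezoidal AUC_0→6.75 (rectal suppository):
  [0→0.5]: (0.00+15.61)/2 × 0.5 = 3.9025
  [0.5→4.5]: (15.61+6.43)/2 × 4 = 44.08
  [4.5→4.75]: (6.43+5.88)/2 × 0.25 = 1.53875
  [4.75→6.75]: (5.88+2.88)/2 × 2 = 8.76
  Sum = 58.28125 mcg/mL·hr
Tail: C_last/k_e = 2.88/0.358 = 8.045
AUC_0→∞ (rectal suppository) = 58.28125 + 8.045 = 66.32625 mcg/mL·hr
F = (AUC_ev/D_ev)/(AUC_iv/D_iv) = (66.32625/40)/(20.7/10) = 1.65816/2.07 = 0.8010

F = 0.801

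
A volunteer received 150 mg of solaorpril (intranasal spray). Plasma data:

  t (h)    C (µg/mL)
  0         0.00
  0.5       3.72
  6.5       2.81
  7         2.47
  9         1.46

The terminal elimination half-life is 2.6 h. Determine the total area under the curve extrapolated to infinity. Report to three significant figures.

AUC = 31.2 µg/mL·h

Trapezoidal AUC_0→9:
  [0→0.5]: (0.00+3.72)/2 × 0.5 = 0.93
  [0.5→6.5]: (3.72+2.81)/2 × 6 = 19.59
  [6.5→7]: (2.81+2.47)/2 × 0.5 = 1.32
  [7→9]: (2.47+1.46)/2 × 2 = 3.93
  Sum = 25.77 µg/mL·h
k_e = ln2 / t½ = 0.693147 / 2.6 = 0.2666 h^-1
Extrapolated tail: C_last / k_e = 1.46 / 0.2666 = 5.476
AUC_0→∞ = 25.77 + 5.476 = 31.246 µg/mL·h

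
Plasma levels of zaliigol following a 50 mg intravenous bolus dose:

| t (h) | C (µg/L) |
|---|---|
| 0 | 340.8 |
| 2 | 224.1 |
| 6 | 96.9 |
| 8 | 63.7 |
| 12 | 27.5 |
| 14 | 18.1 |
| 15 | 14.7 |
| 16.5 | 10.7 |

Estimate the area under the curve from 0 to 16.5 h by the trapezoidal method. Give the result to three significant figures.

AUC = 1630 µg/L·h

Trapezoidal AUC_0→16.5:
  [0→2]: (340.8+224.1)/2 × 2 = 564.9
  [2→6]: (224.1+96.9)/2 × 4 = 642.0
  [6→8]: (96.9+63.7)/2 × 2 = 160.6
  [8→12]: (63.7+27.5)/2 × 4 = 182.4
  [12→14]: (27.5+18.1)/2 × 2 = 45.6
  [14→15]: (18.1+14.7)/2 × 1 = 16.4
  [15→16.5]: (14.7+10.7)/2 × 1.5 = 19.05
  Sum = 1630.95 µg/L·h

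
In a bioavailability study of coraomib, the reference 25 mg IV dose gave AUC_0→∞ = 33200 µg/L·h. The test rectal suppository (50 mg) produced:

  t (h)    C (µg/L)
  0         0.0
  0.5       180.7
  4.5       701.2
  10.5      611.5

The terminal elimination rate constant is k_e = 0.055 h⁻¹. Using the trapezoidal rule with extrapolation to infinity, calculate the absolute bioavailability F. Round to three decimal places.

Trapezoidal AUC_0→10.5 (rectal suppository):
  [0→0.5]: (0.0+180.7)/2 × 0.5 = 45.175
  [0.5→4.5]: (180.7+701.2)/2 × 4 = 1763.8
  [4.5→10.5]: (701.2+611.5)/2 × 6 = 3938.1
  Sum = 5747.075 µg/L·h
Tail: C_last/k_e = 611.5/0.055 = 11118.182
AUC_0→∞ (rectal suppository) = 5747.075 + 11118.182 = 16865.257 µg/L·h
F = (AUC_ev/D_ev)/(AUC_iv/D_iv) = (16865.257/50)/(33200/25) = 337.30514/1328 = 0.2540

F = 0.254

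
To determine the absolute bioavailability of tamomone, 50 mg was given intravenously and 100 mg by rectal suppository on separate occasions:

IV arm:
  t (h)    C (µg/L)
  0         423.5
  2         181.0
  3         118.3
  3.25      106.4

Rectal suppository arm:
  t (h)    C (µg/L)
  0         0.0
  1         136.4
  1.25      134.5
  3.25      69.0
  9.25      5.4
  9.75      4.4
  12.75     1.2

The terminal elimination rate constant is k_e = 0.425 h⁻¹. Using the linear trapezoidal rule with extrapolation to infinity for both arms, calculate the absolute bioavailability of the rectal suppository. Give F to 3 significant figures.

Trapezoidal AUC_0→3.25 (IV):
  [0→2]: (423.5+181.0)/2 × 2 = 604.5
  [2→3]: (181.0+118.3)/2 × 1 = 149.65
  [3→3.25]: (118.3+106.4)/2 × 0.25 = 28.0875
  Sum = 782.2375 µg/L·h
IV tail: 106.4/0.425 = 250.353; AUC_iv,0→∞ = 782.2375 + 250.353 = 1032.5905 µg/L·h
Trapezoidal AUC_0→12.75 (rectal suppository):
  [0→1]: (0.0+136.4)/2 × 1 = 68.2
  [1→1.25]: (136.4+134.5)/2 × 0.25 = 33.8625
  [1.25→3.25]: (134.5+69.0)/2 × 2 = 203.5
  [3.25→9.25]: (69.0+5.4)/2 × 6 = 223.2
  [9.25→9.75]: (5.4+4.4)/2 × 0.5 = 2.45
  [9.75→12.75]: (4.4+1.2)/2 × 3 = 8.4
  Sum = 539.6125 µg/L·h
rectal suppository tail: 1.2/0.425 = 2.824; AUC_ev,0→∞ = 539.6125 + 2.824 = 542.4365 µg/L·h
F = (AUC_ev/D_ev)/(AUC_iv/D_iv) = (542.4365/100)/(1032.5905/50) = 5.424365/20.65181 = 0.2627

F = 0.263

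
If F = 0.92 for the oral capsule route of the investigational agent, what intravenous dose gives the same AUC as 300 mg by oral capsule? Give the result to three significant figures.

Systemic exposure from an extravascular dose = F × D_ev, so the equivalent IV dose is F × D_ev.
D_iv = F × D_ev = 0.92 × 300 = 276 mg

D_iv = 276 mg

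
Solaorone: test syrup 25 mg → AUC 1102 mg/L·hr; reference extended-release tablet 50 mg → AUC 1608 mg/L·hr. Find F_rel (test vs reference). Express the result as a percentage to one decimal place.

F_rel = 137.1%

F_rel = (AUC_test/D_test) / (AUC_ref/D_ref)
      = (1102/25) / (1608/50)
      = 44.08 / 32.16 = 1.3706 = 137.06%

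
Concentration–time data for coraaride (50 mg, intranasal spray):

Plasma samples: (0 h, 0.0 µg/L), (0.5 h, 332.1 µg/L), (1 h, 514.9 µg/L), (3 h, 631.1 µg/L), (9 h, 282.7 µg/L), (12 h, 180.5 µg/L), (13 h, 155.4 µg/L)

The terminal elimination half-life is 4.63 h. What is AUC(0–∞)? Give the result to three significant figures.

Trapezoidal AUC_0→13:
  [0→0.5]: (0.0+332.1)/2 × 0.5 = 83.025
  [0.5→1]: (332.1+514.9)/2 × 0.5 = 211.75
  [1→3]: (514.9+631.1)/2 × 2 = 1146.0
  [3→9]: (631.1+282.7)/2 × 6 = 2741.4
  [9→12]: (282.7+180.5)/2 × 3 = 694.8
  [12→13]: (180.5+155.4)/2 × 1 = 167.95
  Sum = 5044.925 µg/L·h
k_e = ln2 / t½ = 0.693147 / 4.63 = 0.1497 h^-1
Extrapolated tail: C_last / k_e = 155.4 / 0.1497 = 1038.076
AUC_0→∞ = 5044.925 + 1038.076 = 6083.001 µg/L·h

AUC = 6080 µg/L·h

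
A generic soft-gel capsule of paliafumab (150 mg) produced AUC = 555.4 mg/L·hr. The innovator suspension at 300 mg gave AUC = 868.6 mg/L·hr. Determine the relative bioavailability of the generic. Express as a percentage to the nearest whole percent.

F_rel = 128%

F_rel = (AUC_test/D_test) / (AUC_ref/D_ref)
      = (555.4/150) / (868.6/300)
      = 3.70267 / 2.89533 = 1.2788 = 127.88%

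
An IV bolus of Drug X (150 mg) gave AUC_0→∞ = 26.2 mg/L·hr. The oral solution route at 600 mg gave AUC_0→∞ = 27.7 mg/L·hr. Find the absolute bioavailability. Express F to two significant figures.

F = 0.26

F = (AUC_ev / D_ev) / (AUC_iv / D_iv)
  = (27.7/600) / (26.2/150)
  = 0.0461667 / 0.174667 = 0.2643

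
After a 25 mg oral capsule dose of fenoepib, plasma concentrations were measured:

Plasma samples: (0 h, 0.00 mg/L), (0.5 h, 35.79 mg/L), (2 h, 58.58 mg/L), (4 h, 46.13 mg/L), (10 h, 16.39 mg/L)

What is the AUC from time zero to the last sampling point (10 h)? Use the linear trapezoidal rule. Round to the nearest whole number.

Trapezoidal AUC_0→10:
  [0→0.5]: (0.00+35.79)/2 × 0.5 = 8.9475
  [0.5→2]: (35.79+58.58)/2 × 1.5 = 70.7775
  [2→4]: (58.58+46.13)/2 × 2 = 104.71
  [4→10]: (46.13+16.39)/2 × 6 = 187.56
  Sum = 371.995 mg/L·h

AUC = 372 mg/L·h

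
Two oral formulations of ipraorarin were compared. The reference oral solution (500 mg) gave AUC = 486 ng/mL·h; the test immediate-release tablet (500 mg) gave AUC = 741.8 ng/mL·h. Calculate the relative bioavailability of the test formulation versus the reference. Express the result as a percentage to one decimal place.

F_rel = 152.6%

F_rel = (AUC_test/D_test) / (AUC_ref/D_ref)
      = (741.8/500) / (486/500)
      = 1.4836 / 0.972 = 1.5263 = 152.63%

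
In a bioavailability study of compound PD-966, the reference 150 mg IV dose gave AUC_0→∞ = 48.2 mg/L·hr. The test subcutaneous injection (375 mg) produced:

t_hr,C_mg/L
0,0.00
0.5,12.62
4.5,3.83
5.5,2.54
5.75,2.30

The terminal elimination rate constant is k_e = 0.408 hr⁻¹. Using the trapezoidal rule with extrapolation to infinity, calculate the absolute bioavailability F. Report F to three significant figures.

Trapezoidal AUC_0→5.75 (subcutaneous injection):
  [0→0.5]: (0.00+12.62)/2 × 0.5 = 3.155
  [0.5→4.5]: (12.62+3.83)/2 × 4 = 32.9
  [4.5→5.5]: (3.83+2.54)/2 × 1 = 3.185
  [5.5→5.75]: (2.54+2.30)/2 × 0.25 = 0.605
  Sum = 39.845 mg/L·hr
Tail: C_last/k_e = 2.30/0.408 = 5.637
AUC_0→∞ (subcutaneous injection) = 39.845 + 5.637 = 45.482 mg/L·hr
F = (AUC_ev/D_ev)/(AUC_iv/D_iv) = (45.482/375)/(48.2/150) = 0.121285/0.321333 = 0.3774

F = 0.377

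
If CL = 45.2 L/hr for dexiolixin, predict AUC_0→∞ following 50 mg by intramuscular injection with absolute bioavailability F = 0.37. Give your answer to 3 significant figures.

AUC_0→∞ = F × Dose / CL
        = 0.37 × 50 / 45.2 = 0.409292 mg/L·hr

AUC = 0.409 mg/L·hr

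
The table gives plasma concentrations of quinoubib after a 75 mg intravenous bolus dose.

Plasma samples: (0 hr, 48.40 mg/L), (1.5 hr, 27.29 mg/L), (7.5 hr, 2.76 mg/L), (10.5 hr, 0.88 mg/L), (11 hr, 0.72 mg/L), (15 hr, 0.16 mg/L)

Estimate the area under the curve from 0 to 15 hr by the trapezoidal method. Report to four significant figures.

AUC = 154.5 mg/L·hr

Trapezoidal AUC_0→15:
  [0→1.5]: (48.40+27.29)/2 × 1.5 = 56.7675
  [1.5→7.5]: (27.29+2.76)/2 × 6 = 90.15
  [7.5→10.5]: (2.76+0.88)/2 × 3 = 5.46
  [10.5→11]: (0.88+0.72)/2 × 0.5 = 0.4
  [11→15]: (0.72+0.16)/2 × 4 = 1.76
  Sum = 154.5375 mg/L·hr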